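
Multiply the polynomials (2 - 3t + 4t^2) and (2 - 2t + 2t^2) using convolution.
Ascending coefficients: a = [2, -3, 4], b = [2, -2, 2]. c[0] = 2×2 = 4; c[1] = 2×-2 + -3×2 = -10; c[2] = 2×2 + -3×-2 + 4×2 = 18; c[3] = -3×2 + 4×-2 = -14; c[4] = 4×2 = 8. Result coefficients: [4, -10, 18, -14, 8] → 4 - 10t + 18t^2 - 14t^3 + 8t^4

4 - 10t + 18t^2 - 14t^3 + 8t^4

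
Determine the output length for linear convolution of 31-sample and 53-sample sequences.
Linear/full convolution length: m + n - 1 = 31 + 53 - 1 = 83

83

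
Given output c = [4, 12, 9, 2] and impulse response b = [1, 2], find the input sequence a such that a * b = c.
Deconvolve c=[4, 12, 9, 2] by b=[1, 2]. Since b[0]=1, solve forward: a[0] = c[0] / 1 = 4; a[1] = (c[1] - 4×2) / 1 = 4; a[2] = (c[2] - 4×2) / 1 = 1. So a = [4, 4, 1]. Check by forward convolution: c[0] = 4×1 = 4; c[1] = 4×2 + 4×1 = 12; c[2] = 4×2 + 1×1 = 9; c[3] = 1×2 = 2

[4, 4, 1]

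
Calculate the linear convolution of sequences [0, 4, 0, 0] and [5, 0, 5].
y[0] = 0×5 = 0; y[1] = 0×0 + 4×5 = 20; y[2] = 0×5 + 4×0 + 0×5 = 0; y[3] = 4×5 + 0×0 + 0×5 = 20; y[4] = 0×5 + 0×0 = 0; y[5] = 0×5 = 0

[0, 20, 0, 20, 0, 0]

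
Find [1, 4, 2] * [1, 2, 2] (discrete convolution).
y[0] = 1×1 = 1; y[1] = 1×2 + 4×1 = 6; y[2] = 1×2 + 4×2 + 2×1 = 12; y[3] = 4×2 + 2×2 = 12; y[4] = 2×2 = 4

[1, 6, 12, 12, 4]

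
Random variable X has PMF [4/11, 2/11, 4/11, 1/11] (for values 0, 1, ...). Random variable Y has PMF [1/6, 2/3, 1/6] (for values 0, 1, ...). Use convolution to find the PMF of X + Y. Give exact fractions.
P(X+Y=k) = Σ_i P(X=i)·P(Y=k-i) — a convolution of [4/11, 2/11, 4/11, 1/11] and [1/6, 2/3, 1/6]. P(X+Y=0) = (4/11)×(1/6) = 2/33; P(X+Y=1) = (4/11)×(2/3) + (2/11)×(1/6) = 8/33 + 1/33 = 3/11; P(X+Y=2) = (4/11)×(1/6) + (2/11)×(2/3) + (4/11)×(1/6) = 2/33 + 4/33 + 2/33 = 8/33; P(X+Y=3) = (2/11)×(1/6) + (4/11)×(2/3) + (1/11)×(1/6) = 1/33 + 8/33 + 1/66 = 19/66; P(X+Y=4) = (4/11)×(1/6) + (1/11)×(2/3) = 2/33 + 2/33 = 4/33; P(X+Y=5) = (1/11)×(1/6) = 1/66. PMF: [2/33, 3/11, 8/33, 19/66, 4/33, 1/66] (sums to 1 ✓)

[2/33, 3/11, 8/33, 19/66, 4/33, 1/66]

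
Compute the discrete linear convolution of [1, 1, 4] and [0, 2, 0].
y[0] = 1×0 = 0; y[1] = 1×2 + 1×0 = 2; y[2] = 1×0 + 1×2 + 4×0 = 2; y[3] = 1×0 + 4×2 = 8; y[4] = 4×0 = 0

[0, 2, 2, 8, 0]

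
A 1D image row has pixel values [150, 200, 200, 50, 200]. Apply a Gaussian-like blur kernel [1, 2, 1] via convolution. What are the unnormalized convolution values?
Convolve image row [150, 200, 200, 50, 200] with kernel [1, 2, 1]: y[0] = 150×1 = 150; y[1] = 150×2 + 200×1 = 500; y[2] = 150×1 + 200×2 + 200×1 = 750; y[3] = 200×1 + 200×2 + 50×1 = 650; y[4] = 200×1 + 50×2 + 200×1 = 500; y[5] = 50×1 + 200×2 = 450; y[6] = 200×1 = 200 → [150, 500, 750, 650, 500, 450, 200]. Normalization factor = sum(kernel) = 4.

[150, 500, 750, 650, 500, 450, 200]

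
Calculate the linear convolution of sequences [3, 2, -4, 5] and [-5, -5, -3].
y[0] = 3×-5 = -15; y[1] = 3×-5 + 2×-5 = -25; y[2] = 3×-3 + 2×-5 + -4×-5 = 1; y[3] = 2×-3 + -4×-5 + 5×-5 = -11; y[4] = -4×-3 + 5×-5 = -13; y[5] = 5×-3 = -15

[-15, -25, 1, -11, -13, -15]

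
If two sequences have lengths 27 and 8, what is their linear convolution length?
Linear/full convolution length: m + n - 1 = 27 + 8 - 1 = 34

34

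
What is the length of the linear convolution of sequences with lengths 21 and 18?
Linear/full convolution length: m + n - 1 = 21 + 18 - 1 = 38

38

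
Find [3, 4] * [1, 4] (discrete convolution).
y[0] = 3×1 = 3; y[1] = 3×4 + 4×1 = 16; y[2] = 4×4 = 16

[3, 16, 16]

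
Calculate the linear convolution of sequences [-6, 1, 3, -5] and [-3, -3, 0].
y[0] = -6×-3 = 18; y[1] = -6×-3 + 1×-3 = 15; y[2] = -6×0 + 1×-3 + 3×-3 = -12; y[3] = 1×0 + 3×-3 + -5×-3 = 6; y[4] = 3×0 + -5×-3 = 15; y[5] = -5×0 = 0

[18, 15, -12, 6, 15, 0]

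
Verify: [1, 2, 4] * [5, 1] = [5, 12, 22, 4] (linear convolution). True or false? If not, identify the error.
Recompute linear convolution of [1, 2, 4] and [5, 1]: y[0] = 1×5 = 5; y[1] = 1×1 + 2×5 = 11; y[2] = 2×1 + 4×5 = 22; y[3] = 4×1 = 4 → [5, 11, 22, 4]. Compare to given [5, 12, 22, 4]: they differ at index 1: given 12, correct 11, so answer: No

No. Error at index 1: given 12, correct 11.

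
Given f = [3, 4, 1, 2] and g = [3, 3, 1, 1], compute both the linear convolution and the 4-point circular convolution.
Linear: y_lin[0] = 3×3 = 9; y_lin[1] = 3×3 + 4×3 = 21; y_lin[2] = 3×1 + 4×3 + 1×3 = 18; y_lin[3] = 3×1 + 4×1 + 1×3 + 2×3 = 16; y_lin[4] = 4×1 + 1×1 + 2×3 = 11; y_lin[5] = 1×1 + 2×1 = 3; y_lin[6] = 2×1 = 2 → [9, 21, 18, 16, 11, 3, 2]. Circular (length 4): y[0] = 3×3 + 4×1 + 1×1 + 2×3 = 20; y[1] = 3×3 + 4×3 + 1×1 + 2×1 = 24; y[2] = 3×1 + 4×3 + 1×3 + 2×1 = 20; y[3] = 3×1 + 4×1 + 1×3 + 2×3 = 16 → [20, 24, 20, 16]

Linear: [9, 21, 18, 16, 11, 3, 2], Circular: [20, 24, 20, 16]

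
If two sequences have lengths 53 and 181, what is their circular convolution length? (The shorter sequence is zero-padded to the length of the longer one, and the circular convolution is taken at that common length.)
Circular convolution (zero-padding the shorter input) has length max(m, n) = max(53, 181) = 181

181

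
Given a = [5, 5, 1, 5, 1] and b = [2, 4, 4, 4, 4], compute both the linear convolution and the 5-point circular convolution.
Linear: y_lin[0] = 5×2 = 10; y_lin[1] = 5×4 + 5×2 = 30; y_lin[2] = 5×4 + 5×4 + 1×2 = 42; y_lin[3] = 5×4 + 5×4 + 1×4 + 5×2 = 54; y_lin[4] = 5×4 + 5×4 + 1×4 + 5×4 + 1×2 = 66; y_lin[5] = 5×4 + 1×4 + 5×4 + 1×4 = 48; y_lin[6] = 1×4 + 5×4 + 1×4 = 28; y_lin[7] = 5×4 + 1×4 = 24; y_lin[8] = 1×4 = 4 → [10, 30, 42, 54, 66, 48, 28, 24, 4]. Circular (length 5): y[0] = 5×2 + 5×4 + 1×4 + 5×4 + 1×4 = 58; y[1] = 5×4 + 5×2 + 1×4 + 5×4 + 1×4 = 58; y[2] = 5×4 + 5×4 + 1×2 + 5×4 + 1×4 = 66; y[3] = 5×4 + 5×4 + 1×4 + 5×2 + 1×4 = 58; y[4] = 5×4 + 5×4 + 1×4 + 5×4 + 1×2 = 66 → [58, 58, 66, 58, 66]

Linear: [10, 30, 42, 54, 66, 48, 28, 24, 4], Circular: [58, 58, 66, 58, 66]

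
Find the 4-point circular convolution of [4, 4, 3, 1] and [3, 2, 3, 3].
Use y[k] = Σ_j f[j]·g[(k-j) mod 4]. y[0] = 4×3 + 4×3 + 3×3 + 1×2 = 35; y[1] = 4×2 + 4×3 + 3×3 + 1×3 = 32; y[2] = 4×3 + 4×2 + 3×3 + 1×3 = 32; y[3] = 4×3 + 4×3 + 3×2 + 1×3 = 33. Result: [35, 32, 32, 33]

[35, 32, 32, 33]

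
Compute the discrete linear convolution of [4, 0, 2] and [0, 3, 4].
y[0] = 4×0 = 0; y[1] = 4×3 + 0×0 = 12; y[2] = 4×4 + 0×3 + 2×0 = 16; y[3] = 0×4 + 2×3 = 6; y[4] = 2×4 = 8

[0, 12, 16, 6, 8]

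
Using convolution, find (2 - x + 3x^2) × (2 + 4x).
Ascending coefficients: a = [2, -1, 3], b = [2, 4]. c[0] = 2×2 = 4; c[1] = 2×4 + -1×2 = 6; c[2] = -1×4 + 3×2 = 2; c[3] = 3×4 = 12. Result coefficients: [4, 6, 2, 12] → 4 + 6x + 2x^2 + 12x^3

4 + 6x + 2x^2 + 12x^3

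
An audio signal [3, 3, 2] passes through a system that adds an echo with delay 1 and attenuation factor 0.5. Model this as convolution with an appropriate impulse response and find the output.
Direct-path + delayed-attenuated-path model → impulse response h = [1, 0.5] (1 at lag 0, 0.5 at lag 1). Output y[n] = x[n] + 0.5·x[n - 1] (with x[n] = 0 outside 0..2): y[0] = 3 + 0.5×0 = 3; y[1] = 3 + 0.5×3 = 4.5; y[2] = 2 + 0.5×3 = 3.5; y[3] = 0 + 0.5×2 = 1.0. So y = [3, 4.5, 3.5, 1.0]

[3, 4.5, 3.5, 1.0]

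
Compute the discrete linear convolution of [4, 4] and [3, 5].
y[0] = 4×3 = 12; y[1] = 4×5 + 4×3 = 32; y[2] = 4×5 = 20

[12, 32, 20]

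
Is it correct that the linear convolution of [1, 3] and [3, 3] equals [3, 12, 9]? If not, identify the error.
Recompute linear convolution of [1, 3] and [3, 3]: y[0] = 1×3 = 3; y[1] = 1×3 + 3×3 = 12; y[2] = 3×3 = 9 → [3, 12, 9]. Given [3, 12, 9] matches, so answer: Yes

Yes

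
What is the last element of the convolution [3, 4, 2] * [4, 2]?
Use y[k] = Σ_i a[i]·b[k-i] at k=3. y[3] = 2×2 = 4

4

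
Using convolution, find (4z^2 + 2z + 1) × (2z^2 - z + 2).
Ascending coefficients: a = [1, 2, 4], b = [2, -1, 2]. c[0] = 1×2 = 2; c[1] = 1×-1 + 2×2 = 3; c[2] = 1×2 + 2×-1 + 4×2 = 8; c[3] = 2×2 + 4×-1 = 0; c[4] = 4×2 = 8. Result coefficients: [2, 3, 8, 0, 8] → 8z^4 + 8z^2 + 3z + 2

8z^4 + 8z^2 + 3z + 2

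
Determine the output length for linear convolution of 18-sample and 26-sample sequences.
Linear/full convolution length: m + n - 1 = 18 + 26 - 1 = 43

43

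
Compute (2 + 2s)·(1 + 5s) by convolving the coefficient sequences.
Ascending coefficients: a = [2, 2], b = [1, 5]. c[0] = 2×1 = 2; c[1] = 2×5 + 2×1 = 12; c[2] = 2×5 = 10. Result coefficients: [2, 12, 10] → 2 + 12s + 10s^2

2 + 12s + 10s^2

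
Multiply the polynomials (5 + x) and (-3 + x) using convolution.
Ascending coefficients: a = [5, 1], b = [-3, 1]. c[0] = 5×-3 = -15; c[1] = 5×1 + 1×-3 = 2; c[2] = 1×1 = 1. Result coefficients: [-15, 2, 1] → -15 + 2x + x^2

-15 + 2x + x^2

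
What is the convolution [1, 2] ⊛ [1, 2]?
y[0] = 1×1 = 1; y[1] = 1×2 + 2×1 = 4; y[2] = 2×2 = 4

[1, 4, 4]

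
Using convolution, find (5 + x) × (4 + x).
Ascending coefficients: a = [5, 1], b = [4, 1]. c[0] = 5×4 = 20; c[1] = 5×1 + 1×4 = 9; c[2] = 1×1 = 1. Result coefficients: [20, 9, 1] → 20 + 9x + x^2

20 + 9x + x^2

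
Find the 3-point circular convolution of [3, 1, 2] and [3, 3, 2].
Use y[k] = Σ_j a[j]·b[(k-j) mod 3]. y[0] = 3×3 + 1×2 + 2×3 = 17; y[1] = 3×3 + 1×3 + 2×2 = 16; y[2] = 3×2 + 1×3 + 2×3 = 15. Result: [17, 16, 15]

[17, 16, 15]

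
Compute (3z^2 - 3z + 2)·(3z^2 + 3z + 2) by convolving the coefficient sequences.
Ascending coefficients: a = [2, -3, 3], b = [2, 3, 3]. c[0] = 2×2 = 4; c[1] = 2×3 + -3×2 = 0; c[2] = 2×3 + -3×3 + 3×2 = 3; c[3] = -3×3 + 3×3 = 0; c[4] = 3×3 = 9. Result coefficients: [4, 0, 3, 0, 9] → 9z^4 + 3z^2 + 4

9z^4 + 3z^2 + 4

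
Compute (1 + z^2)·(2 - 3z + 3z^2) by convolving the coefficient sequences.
Ascending coefficients: a = [1, 0, 1], b = [2, -3, 3]. c[0] = 1×2 = 2; c[1] = 1×-3 + 0×2 = -3; c[2] = 1×3 + 0×-3 + 1×2 = 5; c[3] = 0×3 + 1×-3 = -3; c[4] = 1×3 = 3. Result coefficients: [2, -3, 5, -3, 3] → 2 - 3z + 5z^2 - 3z^3 + 3z^4

2 - 3z + 5z^2 - 3z^3 + 3z^4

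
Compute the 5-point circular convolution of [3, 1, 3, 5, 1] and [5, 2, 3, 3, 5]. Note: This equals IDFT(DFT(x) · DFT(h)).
Either evaluate y[k] = Σ_j x[j]·h[(k-j) mod 5] directly, or use IDFT(DFT(x) · DFT(h)). y[0] = 3×5 + 1×5 + 3×3 + 5×3 + 1×2 = 46; y[1] = 3×2 + 1×5 + 3×5 + 5×3 + 1×3 = 44; y[2] = 3×3 + 1×2 + 3×5 + 5×5 + 1×3 = 54; y[3] = 3×3 + 1×3 + 3×2 + 5×5 + 1×5 = 48; y[4] = 3×5 + 1×3 + 3×3 + 5×2 + 1×5 = 42. Result: [46, 44, 54, 48, 42]

[46, 44, 54, 48, 42]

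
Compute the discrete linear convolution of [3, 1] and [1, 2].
y[0] = 3×1 = 3; y[1] = 3×2 + 1×1 = 7; y[2] = 1×2 = 2

[3, 7, 2]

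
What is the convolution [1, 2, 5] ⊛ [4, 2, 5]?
y[0] = 1×4 = 4; y[1] = 1×2 + 2×4 = 10; y[2] = 1×5 + 2×2 + 5×4 = 29; y[3] = 2×5 + 5×2 = 20; y[4] = 5×5 = 25

[4, 10, 29, 20, 25]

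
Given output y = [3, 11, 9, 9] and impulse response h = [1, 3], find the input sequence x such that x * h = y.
Deconvolve y=[3, 11, 9, 9] by h=[1, 3]. Since h[0]=1, solve forward: x[0] = y[0] / 1 = 3; x[1] = (y[1] - 3×3) / 1 = 2; x[2] = (y[2] - 2×3) / 1 = 3. So x = [3, 2, 3]. Check by forward convolution: y[0] = 3×1 = 3; y[1] = 3×3 + 2×1 = 11; y[2] = 2×3 + 3×1 = 9; y[3] = 3×3 = 9

[3, 2, 3]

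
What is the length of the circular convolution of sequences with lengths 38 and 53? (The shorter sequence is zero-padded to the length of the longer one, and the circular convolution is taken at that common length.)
Circular convolution (zero-padding the shorter input) has length max(m, n) = max(38, 53) = 53

53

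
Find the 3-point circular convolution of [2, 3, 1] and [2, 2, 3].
Use y[k] = Σ_j x[j]·h[(k-j) mod 3]. y[0] = 2×2 + 3×3 + 1×2 = 15; y[1] = 2×2 + 3×2 + 1×3 = 13; y[2] = 2×3 + 3×2 + 1×2 = 14. Result: [15, 13, 14]

[15, 13, 14]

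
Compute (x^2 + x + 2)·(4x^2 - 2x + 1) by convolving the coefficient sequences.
Ascending coefficients: a = [2, 1, 1], b = [1, -2, 4]. c[0] = 2×1 = 2; c[1] = 2×-2 + 1×1 = -3; c[2] = 2×4 + 1×-2 + 1×1 = 7; c[3] = 1×4 + 1×-2 = 2; c[4] = 1×4 = 4. Result coefficients: [2, -3, 7, 2, 4] → 4x^4 + 2x^3 + 7x^2 - 3x + 2

4x^4 + 2x^3 + 7x^2 - 3x + 2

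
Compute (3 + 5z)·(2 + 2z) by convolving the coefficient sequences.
Ascending coefficients: a = [3, 5], b = [2, 2]. c[0] = 3×2 = 6; c[1] = 3×2 + 5×2 = 16; c[2] = 5×2 = 10. Result coefficients: [6, 16, 10] → 6 + 16z + 10z^2

6 + 16z + 10z^2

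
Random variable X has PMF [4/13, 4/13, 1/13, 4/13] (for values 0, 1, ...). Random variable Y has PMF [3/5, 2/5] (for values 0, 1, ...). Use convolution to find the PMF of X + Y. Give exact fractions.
P(X+Y=k) = Σ_i P(X=i)·P(Y=k-i) — a convolution of [4/13, 4/13, 1/13, 4/13] and [3/5, 2/5]. P(X+Y=0) = (4/13)×(3/5) = 12/65; P(X+Y=1) = (4/13)×(2/5) + (4/13)×(3/5) = 8/65 + 12/65 = 4/13; P(X+Y=2) = (4/13)×(2/5) + (1/13)×(3/5) = 8/65 + 3/65 = 11/65; P(X+Y=3) = (1/13)×(2/5) + (4/13)×(3/5) = 2/65 + 12/65 = 14/65; P(X+Y=4) = (4/13)×(2/5) = 8/65. PMF: [12/65, 4/13, 11/65, 14/65, 8/65] (sums to 1 ✓)

[12/65, 4/13, 11/65, 14/65, 8/65]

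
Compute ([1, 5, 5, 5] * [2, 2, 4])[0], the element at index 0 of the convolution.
Use y[k] = Σ_i a[i]·b[k-i] at k=0. y[0] = 1×2 = 2

2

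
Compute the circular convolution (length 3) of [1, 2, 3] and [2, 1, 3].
Use y[k] = Σ_j s[j]·t[(k-j) mod 3]. y[0] = 1×2 + 2×3 + 3×1 = 11; y[1] = 1×1 + 2×2 + 3×3 = 14; y[2] = 1×3 + 2×1 + 3×2 = 11. Result: [11, 14, 11]

[11, 14, 11]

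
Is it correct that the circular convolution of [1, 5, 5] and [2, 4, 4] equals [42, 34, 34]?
Recompute circular convolution of [1, 5, 5] and [2, 4, 4]: y[0] = 1×2 + 5×4 + 5×4 = 42; y[1] = 1×4 + 5×2 + 5×4 = 34; y[2] = 1×4 + 5×4 + 5×2 = 34 → [42, 34, 34]. Given [42, 34, 34] matches, so answer: Yes

Yes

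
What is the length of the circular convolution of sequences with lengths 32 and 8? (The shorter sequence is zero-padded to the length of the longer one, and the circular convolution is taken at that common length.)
Circular convolution (zero-padding the shorter input) has length max(m, n) = max(32, 8) = 32

32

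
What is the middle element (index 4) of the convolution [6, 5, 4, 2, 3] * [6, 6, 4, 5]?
Use y[k] = Σ_i a[i]·b[k-i] at k=4. y[4] = 5×5 + 4×4 + 2×6 + 3×6 = 71

71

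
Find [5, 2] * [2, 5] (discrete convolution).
y[0] = 5×2 = 10; y[1] = 5×5 + 2×2 = 29; y[2] = 2×5 = 10

[10, 29, 10]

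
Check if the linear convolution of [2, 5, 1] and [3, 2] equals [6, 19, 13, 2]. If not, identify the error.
Recompute linear convolution of [2, 5, 1] and [3, 2]: y[0] = 2×3 = 6; y[1] = 2×2 + 5×3 = 19; y[2] = 5×2 + 1×3 = 13; y[3] = 1×2 = 2 → [6, 19, 13, 2]. Given [6, 19, 13, 2] matches, so answer: Yes

Yes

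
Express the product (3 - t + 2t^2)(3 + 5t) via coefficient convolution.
Ascending coefficients: a = [3, -1, 2], b = [3, 5]. c[0] = 3×3 = 9; c[1] = 3×5 + -1×3 = 12; c[2] = -1×5 + 2×3 = 1; c[3] = 2×5 = 10. Result coefficients: [9, 12, 1, 10] → 9 + 12t + t^2 + 10t^3

9 + 12t + t^2 + 10t^3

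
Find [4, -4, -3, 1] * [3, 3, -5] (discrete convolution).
y[0] = 4×3 = 12; y[1] = 4×3 + -4×3 = 0; y[2] = 4×-5 + -4×3 + -3×3 = -41; y[3] = -4×-5 + -3×3 + 1×3 = 14; y[4] = -3×-5 + 1×3 = 18; y[5] = 1×-5 = -5

[12, 0, -41, 14, 18, -5]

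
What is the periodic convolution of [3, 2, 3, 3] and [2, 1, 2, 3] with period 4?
Use y[k] = Σ_j s[j]·t[(k-j) mod 4]. y[0] = 3×2 + 2×3 + 3×2 + 3×1 = 21; y[1] = 3×1 + 2×2 + 3×3 + 3×2 = 22; y[2] = 3×2 + 2×1 + 3×2 + 3×3 = 23; y[3] = 3×3 + 2×2 + 3×1 + 3×2 = 22. Result: [21, 22, 23, 22]

[21, 22, 23, 22]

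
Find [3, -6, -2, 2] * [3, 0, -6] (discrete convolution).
y[0] = 3×3 = 9; y[1] = 3×0 + -6×3 = -18; y[2] = 3×-6 + -6×0 + -2×3 = -24; y[3] = -6×-6 + -2×0 + 2×3 = 42; y[4] = -2×-6 + 2×0 = 12; y[5] = 2×-6 = -12

[9, -18, -24, 42, 12, -12]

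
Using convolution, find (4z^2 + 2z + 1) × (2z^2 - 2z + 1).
Ascending coefficients: a = [1, 2, 4], b = [1, -2, 2]. c[0] = 1×1 = 1; c[1] = 1×-2 + 2×1 = 0; c[2] = 1×2 + 2×-2 + 4×1 = 2; c[3] = 2×2 + 4×-2 = -4; c[4] = 4×2 = 8. Result coefficients: [1, 0, 2, -4, 8] → 8z^4 - 4z^3 + 2z^2 + 1

8z^4 - 4z^3 + 2z^2 + 1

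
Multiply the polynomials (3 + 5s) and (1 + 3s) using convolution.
Ascending coefficients: a = [3, 5], b = [1, 3]. c[0] = 3×1 = 3; c[1] = 3×3 + 5×1 = 14; c[2] = 5×3 = 15. Result coefficients: [3, 14, 15] → 3 + 14s + 15s^2

3 + 14s + 15s^2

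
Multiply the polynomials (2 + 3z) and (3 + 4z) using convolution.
Ascending coefficients: a = [2, 3], b = [3, 4]. c[0] = 2×3 = 6; c[1] = 2×4 + 3×3 = 17; c[2] = 3×4 = 12. Result coefficients: [6, 17, 12] → 6 + 17z + 12z^2

6 + 17z + 12z^2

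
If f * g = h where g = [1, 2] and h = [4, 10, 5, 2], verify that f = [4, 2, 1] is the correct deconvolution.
Forward-compute [4, 2, 1] * [1, 2]: h[0] = 4×1 = 4; h[1] = 4×2 + 2×1 = 10; h[2] = 2×2 + 1×1 = 5; h[3] = 1×2 = 2 → [4, 10, 5, 2]. Matches given h = [4, 10, 5, 2], so verified.

Verified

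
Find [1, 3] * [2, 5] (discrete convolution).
y[0] = 1×2 = 2; y[1] = 1×5 + 3×2 = 11; y[2] = 3×5 = 15

[2, 11, 15]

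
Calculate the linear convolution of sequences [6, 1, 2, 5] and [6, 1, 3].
y[0] = 6×6 = 36; y[1] = 6×1 + 1×6 = 12; y[2] = 6×3 + 1×1 + 2×6 = 31; y[3] = 1×3 + 2×1 + 5×6 = 35; y[4] = 2×3 + 5×1 = 11; y[5] = 5×3 = 15

[36, 12, 31, 35, 11, 15]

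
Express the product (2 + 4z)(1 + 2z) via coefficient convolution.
Ascending coefficients: a = [2, 4], b = [1, 2]. c[0] = 2×1 = 2; c[1] = 2×2 + 4×1 = 8; c[2] = 4×2 = 8. Result coefficients: [2, 8, 8] → 2 + 8z + 8z^2

2 + 8z + 8z^2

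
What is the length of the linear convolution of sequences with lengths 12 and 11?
Linear/full convolution length: m + n - 1 = 12 + 11 - 1 = 22

22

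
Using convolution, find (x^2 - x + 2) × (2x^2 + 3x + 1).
Ascending coefficients: a = [2, -1, 1], b = [1, 3, 2]. c[0] = 2×1 = 2; c[1] = 2×3 + -1×1 = 5; c[2] = 2×2 + -1×3 + 1×1 = 2; c[3] = -1×2 + 1×3 = 1; c[4] = 1×2 = 2. Result coefficients: [2, 5, 2, 1, 2] → 2x^4 + x^3 + 2x^2 + 5x + 2

2x^4 + x^3 + 2x^2 + 5x + 2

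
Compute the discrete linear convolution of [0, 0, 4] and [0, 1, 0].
y[0] = 0×0 = 0; y[1] = 0×1 + 0×0 = 0; y[2] = 0×0 + 0×1 + 4×0 = 0; y[3] = 0×0 + 4×1 = 4; y[4] = 4×0 = 0

[0, 0, 0, 4, 0]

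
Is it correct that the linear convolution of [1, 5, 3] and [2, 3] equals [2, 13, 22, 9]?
Recompute linear convolution of [1, 5, 3] and [2, 3]: y[0] = 1×2 = 2; y[1] = 1×3 + 5×2 = 13; y[2] = 5×3 + 3×2 = 21; y[3] = 3×3 = 9 → [2, 13, 21, 9]. Compare to given [2, 13, 22, 9]: they differ at index 2: given 22, correct 21, so answer: No

No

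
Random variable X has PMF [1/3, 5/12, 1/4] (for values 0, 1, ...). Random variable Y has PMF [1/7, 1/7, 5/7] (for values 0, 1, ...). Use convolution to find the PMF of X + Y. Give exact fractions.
P(X+Y=k) = Σ_i P(X=i)·P(Y=k-i) — a convolution of [1/3, 5/12, 1/4] and [1/7, 1/7, 5/7]. P(X+Y=0) = (1/3)×(1/7) = 1/21; P(X+Y=1) = (1/3)×(1/7) + (5/12)×(1/7) = 1/21 + 5/84 = 3/28; P(X+Y=2) = (1/3)×(5/7) + (5/12)×(1/7) + (1/4)×(1/7) = 5/21 + 5/84 + 1/28 = 1/3; P(X+Y=3) = (5/12)×(5/7) + (1/4)×(1/7) = 25/84 + 1/28 = 1/3; P(X+Y=4) = (1/4)×(5/7) = 5/28. PMF: [1/21, 3/28, 1/3, 1/3, 5/28] (sums to 1 ✓)

[1/21, 3/28, 1/3, 1/3, 5/28]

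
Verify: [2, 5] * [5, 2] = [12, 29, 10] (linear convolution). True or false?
Recompute linear convolution of [2, 5] and [5, 2]: y[0] = 2×5 = 10; y[1] = 2×2 + 5×5 = 29; y[2] = 5×2 = 10 → [10, 29, 10]. Compare to given [12, 29, 10]: they differ at index 0: given 12, correct 10, so answer: No

No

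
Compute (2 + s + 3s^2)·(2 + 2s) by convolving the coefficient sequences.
Ascending coefficients: a = [2, 1, 3], b = [2, 2]. c[0] = 2×2 = 4; c[1] = 2×2 + 1×2 = 6; c[2] = 1×2 + 3×2 = 8; c[3] = 3×2 = 6. Result coefficients: [4, 6, 8, 6] → 4 + 6s + 8s^2 + 6s^3

4 + 6s + 8s^2 + 6s^3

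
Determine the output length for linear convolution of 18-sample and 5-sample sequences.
Linear/full convolution length: m + n - 1 = 18 + 5 - 1 = 22

22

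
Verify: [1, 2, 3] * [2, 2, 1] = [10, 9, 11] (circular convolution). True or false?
Recompute circular convolution of [1, 2, 3] and [2, 2, 1]: y[0] = 1×2 + 2×1 + 3×2 = 10; y[1] = 1×2 + 2×2 + 3×1 = 9; y[2] = 1×1 + 2×2 + 3×2 = 11 → [10, 9, 11]. Given [10, 9, 11] matches, so answer: Yes

Yes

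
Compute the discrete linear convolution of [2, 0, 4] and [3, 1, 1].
y[0] = 2×3 = 6; y[1] = 2×1 + 0×3 = 2; y[2] = 2×1 + 0×1 + 4×3 = 14; y[3] = 0×1 + 4×1 = 4; y[4] = 4×1 = 4

[6, 2, 14, 4, 4]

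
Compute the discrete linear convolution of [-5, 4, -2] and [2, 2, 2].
y[0] = -5×2 = -10; y[1] = -5×2 + 4×2 = -2; y[2] = -5×2 + 4×2 + -2×2 = -6; y[3] = 4×2 + -2×2 = 4; y[4] = -2×2 = -4

[-10, -2, -6, 4, -4]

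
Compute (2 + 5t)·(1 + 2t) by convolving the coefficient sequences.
Ascending coefficients: a = [2, 5], b = [1, 2]. c[0] = 2×1 = 2; c[1] = 2×2 + 5×1 = 9; c[2] = 5×2 = 10. Result coefficients: [2, 9, 10] → 2 + 9t + 10t^2

2 + 9t + 10t^2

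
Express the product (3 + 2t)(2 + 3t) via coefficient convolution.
Ascending coefficients: a = [3, 2], b = [2, 3]. c[0] = 3×2 = 6; c[1] = 3×3 + 2×2 = 13; c[2] = 2×3 = 6. Result coefficients: [6, 13, 6] → 6 + 13t + 6t^2

6 + 13t + 6t^2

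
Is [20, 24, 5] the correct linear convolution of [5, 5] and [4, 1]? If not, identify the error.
Recompute linear convolution of [5, 5] and [4, 1]: y[0] = 5×4 = 20; y[1] = 5×1 + 5×4 = 25; y[2] = 5×1 = 5 → [20, 25, 5]. Compare to given [20, 24, 5]: they differ at index 1: given 24, correct 25, so answer: No

No. Error at index 1: given 24, correct 25.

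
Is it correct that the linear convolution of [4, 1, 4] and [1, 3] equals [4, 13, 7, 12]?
Recompute linear convolution of [4, 1, 4] and [1, 3]: y[0] = 4×1 = 4; y[1] = 4×3 + 1×1 = 13; y[2] = 1×3 + 4×1 = 7; y[3] = 4×3 = 12 → [4, 13, 7, 12]. Given [4, 13, 7, 12] matches, so answer: Yes

Yes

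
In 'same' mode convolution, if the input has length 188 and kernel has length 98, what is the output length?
'Same' mode returns an output with the same length as the input: 188

188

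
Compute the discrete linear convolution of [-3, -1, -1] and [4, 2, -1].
y[0] = -3×4 = -12; y[1] = -3×2 + -1×4 = -10; y[2] = -3×-1 + -1×2 + -1×4 = -3; y[3] = -1×-1 + -1×2 = -1; y[4] = -1×-1 = 1

[-12, -10, -3, -1, 1]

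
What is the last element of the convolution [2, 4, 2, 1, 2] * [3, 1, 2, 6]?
Use y[k] = Σ_i a[i]·b[k-i] at k=7. y[7] = 2×6 = 12

12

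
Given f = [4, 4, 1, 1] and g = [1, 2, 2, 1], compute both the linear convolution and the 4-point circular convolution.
Linear: y_lin[0] = 4×1 = 4; y_lin[1] = 4×2 + 4×1 = 12; y_lin[2] = 4×2 + 4×2 + 1×1 = 17; y_lin[3] = 4×1 + 4×2 + 1×2 + 1×1 = 15; y_lin[4] = 4×1 + 1×2 + 1×2 = 8; y_lin[5] = 1×1 + 1×2 = 3; y_lin[6] = 1×1 = 1 → [4, 12, 17, 15, 8, 3, 1]. Circular (length 4): y[0] = 4×1 + 4×1 + 1×2 + 1×2 = 12; y[1] = 4×2 + 4×1 + 1×1 + 1×2 = 15; y[2] = 4×2 + 4×2 + 1×1 + 1×1 = 18; y[3] = 4×1 + 4×2 + 1×2 + 1×1 = 15 → [12, 15, 18, 15]

Linear: [4, 12, 17, 15, 8, 3, 1], Circular: [12, 15, 18, 15]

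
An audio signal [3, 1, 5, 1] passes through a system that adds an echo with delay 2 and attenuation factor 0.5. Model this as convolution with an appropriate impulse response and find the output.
Direct-path + delayed-attenuated-path model → impulse response h = [1, 0, 0.5] (1 at lag 0, 0.5 at lag 2). Output y[n] = x[n] + 0.5·x[n - 2] (with x[n] = 0 outside 0..3): y[0] = 3 + 0.5×0 = 3; y[1] = 1 + 0.5×0 = 1; y[2] = 5 + 0.5×3 = 6.5; y[3] = 1 + 0.5×1 = 1.5; y[4] = 0 + 0.5×5 = 2.5; y[5] = 0 + 0.5×1 = 0.5. So y = [3, 1, 6.5, 1.5, 2.5, 0.5]

[3, 1, 6.5, 1.5, 2.5, 0.5]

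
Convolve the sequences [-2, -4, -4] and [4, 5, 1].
y[0] = -2×4 = -8; y[1] = -2×5 + -4×4 = -26; y[2] = -2×1 + -4×5 + -4×4 = -38; y[3] = -4×1 + -4×5 = -24; y[4] = -4×1 = -4

[-8, -26, -38, -24, -4]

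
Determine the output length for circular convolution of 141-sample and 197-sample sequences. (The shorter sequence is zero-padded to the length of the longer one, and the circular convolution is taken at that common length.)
Circular convolution (zero-padding the shorter input) has length max(m, n) = max(141, 197) = 197

197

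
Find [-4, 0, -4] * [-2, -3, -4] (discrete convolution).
y[0] = -4×-2 = 8; y[1] = -4×-3 + 0×-2 = 12; y[2] = -4×-4 + 0×-3 + -4×-2 = 24; y[3] = 0×-4 + -4×-3 = 12; y[4] = -4×-4 = 16

[8, 12, 24, 12, 16]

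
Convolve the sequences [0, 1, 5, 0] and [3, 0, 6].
y[0] = 0×3 = 0; y[1] = 0×0 + 1×3 = 3; y[2] = 0×6 + 1×0 + 5×3 = 15; y[3] = 1×6 + 5×0 + 0×3 = 6; y[4] = 5×6 + 0×0 = 30; y[5] = 0×6 = 0

[0, 3, 15, 6, 30, 0]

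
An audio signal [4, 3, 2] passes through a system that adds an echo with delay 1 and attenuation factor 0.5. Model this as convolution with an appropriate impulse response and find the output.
Direct-path + delayed-attenuated-path model → impulse response h = [1, 0.5] (1 at lag 0, 0.5 at lag 1). Output y[n] = x[n] + 0.5·x[n - 1] (with x[n] = 0 outside 0..2): y[0] = 4 + 0.5×0 = 4; y[1] = 3 + 0.5×4 = 5.0; y[2] = 2 + 0.5×3 = 3.5; y[3] = 0 + 0.5×2 = 1.0. So y = [4, 5.0, 3.5, 1.0]

[4, 5.0, 3.5, 1.0]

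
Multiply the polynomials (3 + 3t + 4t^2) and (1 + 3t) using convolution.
Ascending coefficients: a = [3, 3, 4], b = [1, 3]. c[0] = 3×1 = 3; c[1] = 3×3 + 3×1 = 12; c[2] = 3×3 + 4×1 = 13; c[3] = 4×3 = 12. Result coefficients: [3, 12, 13, 12] → 3 + 12t + 13t^2 + 12t^3

3 + 12t + 13t^2 + 12t^3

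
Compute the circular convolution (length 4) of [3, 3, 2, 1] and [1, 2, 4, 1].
Use y[k] = Σ_j a[j]·b[(k-j) mod 4]. y[0] = 3×1 + 3×1 + 2×4 + 1×2 = 16; y[1] = 3×2 + 3×1 + 2×1 + 1×4 = 15; y[2] = 3×4 + 3×2 + 2×1 + 1×1 = 21; y[3] = 3×1 + 3×4 + 2×2 + 1×1 = 20. Result: [16, 15, 21, 20]

[16, 15, 21, 20]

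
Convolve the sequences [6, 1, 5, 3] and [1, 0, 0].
y[0] = 6×1 = 6; y[1] = 6×0 + 1×1 = 1; y[2] = 6×0 + 1×0 + 5×1 = 5; y[3] = 1×0 + 5×0 + 3×1 = 3; y[4] = 5×0 + 3×0 = 0; y[5] = 3×0 = 0

[6, 1, 5, 3, 0, 0]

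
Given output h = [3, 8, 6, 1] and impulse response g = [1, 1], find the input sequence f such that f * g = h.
Deconvolve h=[3, 8, 6, 1] by g=[1, 1]. Since g[0]=1, solve forward: f[0] = h[0] / 1 = 3; f[1] = (h[1] - 3×1) / 1 = 5; f[2] = (h[2] - 5×1) / 1 = 1. So f = [3, 5, 1]. Check by forward convolution: h[0] = 3×1 = 3; h[1] = 3×1 + 5×1 = 8; h[2] = 5×1 + 1×1 = 6; h[3] = 1×1 = 1

[3, 5, 1]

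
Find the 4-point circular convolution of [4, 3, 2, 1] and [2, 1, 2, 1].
Use y[k] = Σ_j u[j]·v[(k-j) mod 4]. y[0] = 4×2 + 3×1 + 2×2 + 1×1 = 16; y[1] = 4×1 + 3×2 + 2×1 + 1×2 = 14; y[2] = 4×2 + 3×1 + 2×2 + 1×1 = 16; y[3] = 4×1 + 3×2 + 2×1 + 1×2 = 14. Result: [16, 14, 16, 14]

[16, 14, 16, 14]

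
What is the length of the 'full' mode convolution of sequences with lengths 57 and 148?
Linear/full convolution length: m + n - 1 = 57 + 148 - 1 = 204

204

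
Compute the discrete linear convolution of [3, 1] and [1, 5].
y[0] = 3×1 = 3; y[1] = 3×5 + 1×1 = 16; y[2] = 1×5 = 5

[3, 16, 5]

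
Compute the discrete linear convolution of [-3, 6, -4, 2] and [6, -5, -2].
y[0] = -3×6 = -18; y[1] = -3×-5 + 6×6 = 51; y[2] = -3×-2 + 6×-5 + -4×6 = -48; y[3] = 6×-2 + -4×-5 + 2×6 = 20; y[4] = -4×-2 + 2×-5 = -2; y[5] = 2×-2 = -4

[-18, 51, -48, 20, -2, -4]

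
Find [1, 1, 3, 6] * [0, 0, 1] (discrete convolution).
y[0] = 1×0 = 0; y[1] = 1×0 + 1×0 = 0; y[2] = 1×1 + 1×0 + 3×0 = 1; y[3] = 1×1 + 3×0 + 6×0 = 1; y[4] = 3×1 + 6×0 = 3; y[5] = 6×1 = 6

[0, 0, 1, 1, 3, 6]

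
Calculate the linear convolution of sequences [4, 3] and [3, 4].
y[0] = 4×3 = 12; y[1] = 4×4 + 3×3 = 25; y[2] = 3×4 = 12

[12, 25, 12]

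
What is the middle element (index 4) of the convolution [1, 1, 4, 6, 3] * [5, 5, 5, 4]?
Use y[k] = Σ_i a[i]·b[k-i] at k=4. y[4] = 1×4 + 4×5 + 6×5 + 3×5 = 69

69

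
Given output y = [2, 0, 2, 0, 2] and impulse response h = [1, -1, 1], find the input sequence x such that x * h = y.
Deconvolve y=[2, 0, 2, 0, 2] by h=[1, -1, 1]. Since h[0]=1, solve forward: x[0] = y[0] / 1 = 2; x[1] = (y[1] - 2×-1) / 1 = 2; x[2] = (y[2] - 2×-1 - 2×1) / 1 = 2. So x = [2, 2, 2]. Check by forward convolution: y[0] = 2×1 = 2; y[1] = 2×-1 + 2×1 = 0; y[2] = 2×1 + 2×-1 + 2×1 = 2; y[3] = 2×1 + 2×-1 = 0; y[4] = 2×1 = 2

[2, 2, 2]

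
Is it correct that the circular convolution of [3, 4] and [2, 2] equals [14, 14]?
Recompute circular convolution of [3, 4] and [2, 2]: y[0] = 3×2 + 4×2 = 14; y[1] = 3×2 + 4×2 = 14 → [14, 14]. Given [14, 14] matches, so answer: Yes

Yes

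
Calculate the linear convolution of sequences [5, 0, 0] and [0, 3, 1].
y[0] = 5×0 = 0; y[1] = 5×3 + 0×0 = 15; y[2] = 5×1 + 0×3 + 0×0 = 5; y[3] = 0×1 + 0×3 = 0; y[4] = 0×1 = 0

[0, 15, 5, 0, 0]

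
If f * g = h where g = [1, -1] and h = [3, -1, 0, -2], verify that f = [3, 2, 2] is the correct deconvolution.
Forward-compute [3, 2, 2] * [1, -1]: h[0] = 3×1 = 3; h[1] = 3×-1 + 2×1 = -1; h[2] = 2×-1 + 2×1 = 0; h[3] = 2×-1 = -2 → [3, -1, 0, -2]. Matches given h = [3, -1, 0, -2], so verified.

Verified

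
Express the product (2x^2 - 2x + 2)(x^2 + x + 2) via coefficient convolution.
Ascending coefficients: a = [2, -2, 2], b = [2, 1, 1]. c[0] = 2×2 = 4; c[1] = 2×1 + -2×2 = -2; c[2] = 2×1 + -2×1 + 2×2 = 4; c[3] = -2×1 + 2×1 = 0; c[4] = 2×1 = 2. Result coefficients: [4, -2, 4, 0, 2] → 2x^4 + 4x^2 - 2x + 4

2x^4 + 4x^2 - 2x + 4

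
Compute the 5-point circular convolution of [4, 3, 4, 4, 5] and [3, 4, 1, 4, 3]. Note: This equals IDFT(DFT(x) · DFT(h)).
Either evaluate y[k] = Σ_j x[j]·h[(k-j) mod 5] directly, or use IDFT(DFT(x) · DFT(h)). y[0] = 4×3 + 3×3 + 4×4 + 4×1 + 5×4 = 61; y[1] = 4×4 + 3×3 + 4×3 + 4×4 + 5×1 = 58; y[2] = 4×1 + 3×4 + 4×3 + 4×3 + 5×4 = 60; y[3] = 4×4 + 3×1 + 4×4 + 4×3 + 5×3 = 62; y[4] = 4×3 + 3×4 + 4×1 + 4×4 + 5×3 = 59. Result: [61, 58, 60, 62, 59]

[61, 58, 60, 62, 59]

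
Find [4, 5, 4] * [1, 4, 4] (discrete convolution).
y[0] = 4×1 = 4; y[1] = 4×4 + 5×1 = 21; y[2] = 4×4 + 5×4 + 4×1 = 40; y[3] = 5×4 + 4×4 = 36; y[4] = 4×4 = 16

[4, 21, 40, 36, 16]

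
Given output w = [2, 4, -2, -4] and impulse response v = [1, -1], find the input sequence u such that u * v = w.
Deconvolve w=[2, 4, -2, -4] by v=[1, -1]. Since v[0]=1, solve forward: u[0] = w[0] / 1 = 2; u[1] = (w[1] - 2×-1) / 1 = 6; u[2] = (w[2] - 6×-1) / 1 = 4. So u = [2, 6, 4]. Check by forward convolution: w[0] = 2×1 = 2; w[1] = 2×-1 + 6×1 = 4; w[2] = 6×-1 + 4×1 = -2; w[3] = 4×-1 = -4

[2, 6, 4]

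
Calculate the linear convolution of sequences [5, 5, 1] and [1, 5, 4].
y[0] = 5×1 = 5; y[1] = 5×5 + 5×1 = 30; y[2] = 5×4 + 5×5 + 1×1 = 46; y[3] = 5×4 + 1×5 = 25; y[4] = 1×4 = 4

[5, 30, 46, 25, 4]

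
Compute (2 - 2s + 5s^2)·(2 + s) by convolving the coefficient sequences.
Ascending coefficients: a = [2, -2, 5], b = [2, 1]. c[0] = 2×2 = 4; c[1] = 2×1 + -2×2 = -2; c[2] = -2×1 + 5×2 = 8; c[3] = 5×1 = 5. Result coefficients: [4, -2, 8, 5] → 4 - 2s + 8s^2 + 5s^3

4 - 2s + 8s^2 + 5s^3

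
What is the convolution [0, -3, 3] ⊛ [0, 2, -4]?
y[0] = 0×0 = 0; y[1] = 0×2 + -3×0 = 0; y[2] = 0×-4 + -3×2 + 3×0 = -6; y[3] = -3×-4 + 3×2 = 18; y[4] = 3×-4 = -12

[0, 0, -6, 18, -12]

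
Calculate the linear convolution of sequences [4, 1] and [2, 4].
y[0] = 4×2 = 8; y[1] = 4×4 + 1×2 = 18; y[2] = 1×4 = 4

[8, 18, 4]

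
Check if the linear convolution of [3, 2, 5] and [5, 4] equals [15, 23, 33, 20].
Recompute linear convolution of [3, 2, 5] and [5, 4]: y[0] = 3×5 = 15; y[1] = 3×4 + 2×5 = 22; y[2] = 2×4 + 5×5 = 33; y[3] = 5×4 = 20 → [15, 22, 33, 20]. Compare to given [15, 23, 33, 20]: they differ at index 1: given 23, correct 22, so answer: No

No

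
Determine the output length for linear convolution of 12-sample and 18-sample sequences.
Linear/full convolution length: m + n - 1 = 12 + 18 - 1 = 29

29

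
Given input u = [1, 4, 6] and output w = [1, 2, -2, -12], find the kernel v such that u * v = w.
Output length 4 = len(u) + len(v) - 1 ⇒ len(v) = 2. Solve v forward using v[k] = (w[k] - Σ_{i≥1} u[i]·v[k-i]) / u[0]: v[0] = w[0] / u[0] = 1 / 1 = 1; v[1] = (w[1] - 4×1) / u[0] = (2 - 4×1) / 1 = -2. So v = [1, -2]. Forward-check [1, 4, 6] * [1, -2]: w[0] = 1×1 = 1; w[1] = 1×-2 + 4×1 = 2; w[2] = 4×-2 + 6×1 = -2; w[3] = 6×-2 = -12 → [1, 2, -2, -12] ✓

[1, -2]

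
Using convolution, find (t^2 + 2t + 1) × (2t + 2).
Ascending coefficients: a = [1, 2, 1], b = [2, 2]. c[0] = 1×2 = 2; c[1] = 1×2 + 2×2 = 6; c[2] = 2×2 + 1×2 = 6; c[3] = 1×2 = 2. Result coefficients: [2, 6, 6, 2] → 2t^3 + 6t^2 + 6t + 2

2t^3 + 6t^2 + 6t + 2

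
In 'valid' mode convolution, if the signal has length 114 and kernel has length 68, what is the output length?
'Valid' mode counts only positions where the kernel fully overlaps the signal: m - n + 1 = 114 - 68 + 1 = 47

47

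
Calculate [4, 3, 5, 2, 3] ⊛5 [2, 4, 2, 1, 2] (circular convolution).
Use y[k] = Σ_j s[j]·t[(k-j) mod 5]. y[0] = 4×2 + 3×2 + 5×1 + 2×2 + 3×4 = 35; y[1] = 4×4 + 3×2 + 5×2 + 2×1 + 3×2 = 40; y[2] = 4×2 + 3×4 + 5×2 + 2×2 + 3×1 = 37; y[3] = 4×1 + 3×2 + 5×4 + 2×2 + 3×2 = 40; y[4] = 4×2 + 3×1 + 5×2 + 2×4 + 3×2 = 35. Result: [35, 40, 37, 40, 35]

[35, 40, 37, 40, 35]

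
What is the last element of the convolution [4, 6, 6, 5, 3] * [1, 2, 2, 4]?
Use y[k] = Σ_i a[i]·b[k-i] at k=7. y[7] = 3×4 = 12

12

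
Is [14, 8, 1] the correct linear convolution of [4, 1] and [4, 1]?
Recompute linear convolution of [4, 1] and [4, 1]: y[0] = 4×4 = 16; y[1] = 4×1 + 1×4 = 8; y[2] = 1×1 = 1 → [16, 8, 1]. Compare to given [14, 8, 1]: they differ at index 0: given 14, correct 16, so answer: No

No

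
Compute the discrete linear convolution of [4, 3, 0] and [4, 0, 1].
y[0] = 4×4 = 16; y[1] = 4×0 + 3×4 = 12; y[2] = 4×1 + 3×0 + 0×4 = 4; y[3] = 3×1 + 0×0 = 3; y[4] = 0×1 = 0

[16, 12, 4, 3, 0]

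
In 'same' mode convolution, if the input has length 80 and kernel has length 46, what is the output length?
'Same' mode returns an output with the same length as the input: 80

80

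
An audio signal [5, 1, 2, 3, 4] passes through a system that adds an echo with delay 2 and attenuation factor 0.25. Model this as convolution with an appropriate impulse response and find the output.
Direct-path + delayed-attenuated-path model → impulse response h = [1, 0, 0.25] (1 at lag 0, 0.25 at lag 2). Output y[n] = x[n] + 0.25·x[n - 2] (with x[n] = 0 outside 0..4): y[0] = 5 + 0.25×0 = 5; y[1] = 1 + 0.25×0 = 1; y[2] = 2 + 0.25×5 = 3.25; y[3] = 3 + 0.25×1 = 3.25; y[4] = 4 + 0.25×2 = 4.5; y[5] = 0 + 0.25×3 = 0.75; y[6] = 0 + 0.25×4 = 1.0. So y = [5, 1, 3.25, 3.25, 4.5, 0.75, 1.0]

[5, 1, 3.25, 3.25, 4.5, 0.75, 1.0]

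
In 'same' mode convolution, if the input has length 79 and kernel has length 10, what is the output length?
'Same' mode returns an output with the same length as the input: 79

79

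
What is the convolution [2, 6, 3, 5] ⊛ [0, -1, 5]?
y[0] = 2×0 = 0; y[1] = 2×-1 + 6×0 = -2; y[2] = 2×5 + 6×-1 + 3×0 = 4; y[3] = 6×5 + 3×-1 + 5×0 = 27; y[4] = 3×5 + 5×-1 = 10; y[5] = 5×5 = 25

[0, -2, 4, 27, 10, 25]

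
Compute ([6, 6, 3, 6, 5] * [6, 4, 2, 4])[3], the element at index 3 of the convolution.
Use y[k] = Σ_i a[i]·b[k-i] at k=3. y[3] = 6×4 + 6×2 + 3×4 + 6×6 = 84

84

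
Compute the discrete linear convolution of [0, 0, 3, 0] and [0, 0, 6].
y[0] = 0×0 = 0; y[1] = 0×0 + 0×0 = 0; y[2] = 0×6 + 0×0 + 3×0 = 0; y[3] = 0×6 + 3×0 + 0×0 = 0; y[4] = 3×6 + 0×0 = 18; y[5] = 0×6 = 0

[0, 0, 0, 0, 18, 0]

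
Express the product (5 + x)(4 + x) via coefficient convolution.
Ascending coefficients: a = [5, 1], b = [4, 1]. c[0] = 5×4 = 20; c[1] = 5×1 + 1×4 = 9; c[2] = 1×1 = 1. Result coefficients: [20, 9, 1] → 20 + 9x + x^2

20 + 9x + x^2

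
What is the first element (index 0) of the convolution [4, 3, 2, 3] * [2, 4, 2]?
Use y[k] = Σ_i a[i]·b[k-i] at k=0. y[0] = 4×2 = 8

8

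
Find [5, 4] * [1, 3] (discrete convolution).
y[0] = 5×1 = 5; y[1] = 5×3 + 4×1 = 19; y[2] = 4×3 = 12

[5, 19, 12]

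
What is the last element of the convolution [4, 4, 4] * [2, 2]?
Use y[k] = Σ_i a[i]·b[k-i] at k=3. y[3] = 4×2 = 8

8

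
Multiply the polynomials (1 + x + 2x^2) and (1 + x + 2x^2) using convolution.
Ascending coefficients: a = [1, 1, 2], b = [1, 1, 2]. c[0] = 1×1 = 1; c[1] = 1×1 + 1×1 = 2; c[2] = 1×2 + 1×1 + 2×1 = 5; c[3] = 1×2 + 2×1 = 4; c[4] = 2×2 = 4. Result coefficients: [1, 2, 5, 4, 4] → 1 + 2x + 5x^2 + 4x^3 + 4x^4

1 + 2x + 5x^2 + 4x^3 + 4x^4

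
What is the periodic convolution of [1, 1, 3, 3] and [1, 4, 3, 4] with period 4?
Use y[k] = Σ_j f[j]·g[(k-j) mod 4]. y[0] = 1×1 + 1×4 + 3×3 + 3×4 = 26; y[1] = 1×4 + 1×1 + 3×4 + 3×3 = 26; y[2] = 1×3 + 1×4 + 3×1 + 3×4 = 22; y[3] = 1×4 + 1×3 + 3×4 + 3×1 = 22. Result: [26, 26, 22, 22]

[26, 26, 22, 22]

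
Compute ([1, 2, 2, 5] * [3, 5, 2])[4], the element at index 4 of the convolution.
Use y[k] = Σ_i a[i]·b[k-i] at k=4. y[4] = 2×2 + 5×5 = 29

29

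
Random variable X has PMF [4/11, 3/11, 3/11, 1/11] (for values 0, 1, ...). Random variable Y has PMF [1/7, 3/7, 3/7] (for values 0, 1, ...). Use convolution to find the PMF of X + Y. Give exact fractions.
P(X+Y=k) = Σ_i P(X=i)·P(Y=k-i) — a convolution of [4/11, 3/11, 3/11, 1/11] and [1/7, 3/7, 3/7]. P(X+Y=0) = (4/11)×(1/7) = 4/77; P(X+Y=1) = (4/11)×(3/7) + (3/11)×(1/7) = 12/77 + 3/77 = 15/77; P(X+Y=2) = (4/11)×(3/7) + (3/11)×(3/7) + (3/11)×(1/7) = 12/77 + 9/77 + 3/77 = 24/77; P(X+Y=3) = (3/11)×(3/7) + (3/11)×(3/7) + (1/11)×(1/7) = 9/77 + 9/77 + 1/77 = 19/77; P(X+Y=4) = (3/11)×(3/7) + (1/11)×(3/7) = 9/77 + 3/77 = 12/77; P(X+Y=5) = (1/11)×(3/7) = 3/77. PMF: [4/77, 15/77, 24/77, 19/77, 12/77, 3/77] (sums to 1 ✓)

[4/77, 15/77, 24/77, 19/77, 12/77, 3/77]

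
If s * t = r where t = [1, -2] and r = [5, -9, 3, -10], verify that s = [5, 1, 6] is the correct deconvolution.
Forward-compute [5, 1, 6] * [1, -2]: r[0] = 5×1 = 5; r[1] = 5×-2 + 1×1 = -9; r[2] = 1×-2 + 6×1 = 4; r[3] = 6×-2 = -12 → [5, -9, 4, -12]. Does not match given r = [5, -9, 3, -10].

Not verified. [5, 1, 6] * [1, -2] = [5, -9, 4, -12], which differs from [5, -9, 3, -10] at index 2.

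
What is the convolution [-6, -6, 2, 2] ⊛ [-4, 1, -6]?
y[0] = -6×-4 = 24; y[1] = -6×1 + -6×-4 = 18; y[2] = -6×-6 + -6×1 + 2×-4 = 22; y[3] = -6×-6 + 2×1 + 2×-4 = 30; y[4] = 2×-6 + 2×1 = -10; y[5] = 2×-6 = -12

[24, 18, 22, 30, -10, -12]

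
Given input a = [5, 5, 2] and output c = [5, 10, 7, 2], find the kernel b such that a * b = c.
Output length 4 = len(a) + len(b) - 1 ⇒ len(b) = 2. Solve b forward using b[k] = (c[k] - Σ_{i≥1} a[i]·b[k-i]) / a[0]: b[0] = c[0] / a[0] = 5 / 5 = 1; b[1] = (c[1] - 5×1) / a[0] = (10 - 5×1) / 5 = 1. So b = [1, 1]. Forward-check [5, 5, 2] * [1, 1]: c[0] = 5×1 = 5; c[1] = 5×1 + 5×1 = 10; c[2] = 5×1 + 2×1 = 7; c[3] = 2×1 = 2 → [5, 10, 7, 2] ✓

[1, 1]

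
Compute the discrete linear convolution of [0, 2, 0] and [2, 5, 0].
y[0] = 0×2 = 0; y[1] = 0×5 + 2×2 = 4; y[2] = 0×0 + 2×5 + 0×2 = 10; y[3] = 2×0 + 0×5 = 0; y[4] = 0×0 = 0

[0, 4, 10, 0, 0]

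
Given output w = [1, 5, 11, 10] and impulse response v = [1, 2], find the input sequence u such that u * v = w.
Deconvolve w=[1, 5, 11, 10] by v=[1, 2]. Since v[0]=1, solve forward: u[0] = w[0] / 1 = 1; u[1] = (w[1] - 1×2) / 1 = 3; u[2] = (w[2] - 3×2) / 1 = 5. So u = [1, 3, 5]. Check by forward convolution: w[0] = 1×1 = 1; w[1] = 1×2 + 3×1 = 5; w[2] = 3×2 + 5×1 = 11; w[3] = 5×2 = 10

[1, 3, 5]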